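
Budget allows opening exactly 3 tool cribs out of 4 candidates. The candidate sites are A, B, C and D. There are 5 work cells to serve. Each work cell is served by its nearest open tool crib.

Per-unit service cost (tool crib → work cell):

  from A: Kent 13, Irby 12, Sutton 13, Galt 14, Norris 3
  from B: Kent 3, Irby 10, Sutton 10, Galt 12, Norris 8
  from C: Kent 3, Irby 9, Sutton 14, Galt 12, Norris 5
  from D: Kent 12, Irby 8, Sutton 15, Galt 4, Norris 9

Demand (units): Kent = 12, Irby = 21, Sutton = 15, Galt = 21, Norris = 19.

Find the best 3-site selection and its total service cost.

Choose A, B and D; total service cost 495.

With exactly 3 open, each work cell uses its cheapest among the chosen.
{A, B, D}: Kent→B 3·12=36, Irby→D 8·21=168, Sutton→B 10·15=150, Galt→D 4·21=84, Norris→A 3·19=57. Service cost 495.
{B, C, D}: service cost 533
{A, C, D}: service cost 540
Among all 4 size-3 choices, {A, B, D} is lowest.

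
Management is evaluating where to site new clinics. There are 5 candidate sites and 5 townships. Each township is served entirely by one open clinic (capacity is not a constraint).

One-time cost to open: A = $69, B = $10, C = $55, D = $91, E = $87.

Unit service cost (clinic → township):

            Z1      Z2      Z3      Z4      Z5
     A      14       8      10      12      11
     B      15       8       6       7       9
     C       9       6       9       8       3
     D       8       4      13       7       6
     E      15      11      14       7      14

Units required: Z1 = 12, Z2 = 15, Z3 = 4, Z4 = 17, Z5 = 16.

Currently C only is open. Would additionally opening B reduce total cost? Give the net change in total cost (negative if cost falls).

Yes — net change −19 (cost falls by 19).

Current service cost with {C}: 418.
Adding B: each township re-picks its cheapest; new service cost 389, saving 29.
Extra fixed cost: 10. Net change = 10 − 29 = -19.
(Totals: 473 → 454.)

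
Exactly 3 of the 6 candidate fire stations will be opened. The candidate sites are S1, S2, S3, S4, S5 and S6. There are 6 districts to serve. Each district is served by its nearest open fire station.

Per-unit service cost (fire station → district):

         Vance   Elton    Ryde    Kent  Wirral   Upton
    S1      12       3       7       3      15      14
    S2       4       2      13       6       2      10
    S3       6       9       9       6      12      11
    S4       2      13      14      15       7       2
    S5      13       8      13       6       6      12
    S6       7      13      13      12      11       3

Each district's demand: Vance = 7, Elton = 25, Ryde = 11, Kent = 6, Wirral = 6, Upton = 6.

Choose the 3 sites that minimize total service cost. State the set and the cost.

With exactly 3 open, each district uses its cheapest among the chosen.
{S1, S2, S4}: Vance→S4 2·7=14, Elton→S2 2·25=50, Ryde→S1 7·11=77, Kent→S1 3·6=18, Wirral→S2 2·6=12, Upton→S4 2·6=12. Service cost 183.
{S1, S2, S6}: service cost 203
{S2, S3, S4}: service cost 223
Among all 20 size-3 choices, {S1, S2, S4} is lowest.

Choose S1, S2 and S4; total service cost 183.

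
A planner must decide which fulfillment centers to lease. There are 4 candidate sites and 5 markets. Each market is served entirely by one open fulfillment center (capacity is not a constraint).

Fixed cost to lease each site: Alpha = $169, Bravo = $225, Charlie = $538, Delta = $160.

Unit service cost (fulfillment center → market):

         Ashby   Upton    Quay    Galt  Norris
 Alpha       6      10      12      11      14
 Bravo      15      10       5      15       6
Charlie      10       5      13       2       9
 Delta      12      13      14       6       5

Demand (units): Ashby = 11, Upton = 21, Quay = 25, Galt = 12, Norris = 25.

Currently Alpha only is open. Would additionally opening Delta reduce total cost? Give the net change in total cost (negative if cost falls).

Current service cost with {Alpha}: 1058.
Adding Delta: each market re-picks its cheapest; new service cost 773, saving 285.
Extra fixed cost: 160. Net change = 160 − 285 = -125.
(Totals: 1227 → 1102.)

Yes — net change −125 (cost falls by 125).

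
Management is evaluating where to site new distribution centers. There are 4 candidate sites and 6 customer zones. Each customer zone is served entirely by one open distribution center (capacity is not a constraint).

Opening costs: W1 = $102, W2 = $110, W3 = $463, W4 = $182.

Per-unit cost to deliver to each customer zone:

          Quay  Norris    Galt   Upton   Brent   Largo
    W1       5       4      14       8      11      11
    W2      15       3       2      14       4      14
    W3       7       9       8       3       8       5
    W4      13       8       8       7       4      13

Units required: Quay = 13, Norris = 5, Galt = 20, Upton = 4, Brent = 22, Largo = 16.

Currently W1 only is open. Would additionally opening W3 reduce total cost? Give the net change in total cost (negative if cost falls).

No — net change +161 (cost rises by 161).

Current service cost with {W1}: 815.
Adding W3: each customer zone re-picks its cheapest; new service cost 513, saving 302.
Extra fixed cost: 463. Net change = 463 − 302 = 161.
(Totals: 917 → 1078.)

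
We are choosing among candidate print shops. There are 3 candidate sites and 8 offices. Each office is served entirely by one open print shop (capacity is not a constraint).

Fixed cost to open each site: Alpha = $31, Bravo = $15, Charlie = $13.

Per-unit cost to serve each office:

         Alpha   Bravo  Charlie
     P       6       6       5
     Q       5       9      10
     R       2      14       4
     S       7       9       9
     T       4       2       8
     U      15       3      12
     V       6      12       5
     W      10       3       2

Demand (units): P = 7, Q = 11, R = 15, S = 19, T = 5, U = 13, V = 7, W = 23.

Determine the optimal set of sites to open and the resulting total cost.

Open Alpha, Bravo and Charlie; minimum total cost 442.

For any fixed open set, each office goes to its cheapest open site; total = fixed + service.
{Alpha, Bravo, Charlie}: P→Charlie 5·7=35, Q→Alpha 5·11=55, R→Alpha 2·15=30, S→Alpha 7·19=133, T→Bravo 2·5=10, U→Bravo 3·13=39, V→Charlie 5·7=35, W→Charlie 2·23=46. Service 383; fixed 59; total 442.
{Alpha, Bravo}: P→Alpha 6·7=42, Q→Alpha 5·11=55, R→Alpha 2·15=30, S→Alpha 7·19=133, T→Bravo 2·5=10, U→Bravo 3·13=39, V→Alpha 6·7=42, W→Bravo 3·23=69. Service 420; fixed 46; total 466.
{Bravo, Charlie}: P→Charlie 5·7=35, Q→Bravo 9·11=99, R→Charlie 4·15=60, S→Bravo 9·19=171, T→Bravo 2·5=10, U→Bravo 3·13=39, V→Charlie 5·7=35, W→Charlie 2·23=46. Service 495; fixed 28; total 523.
{Charlie}: service 653 + fixed 13 = 666
(All 7 nonempty subsets were checked; Alpha, Bravo and Charlie is lowest.)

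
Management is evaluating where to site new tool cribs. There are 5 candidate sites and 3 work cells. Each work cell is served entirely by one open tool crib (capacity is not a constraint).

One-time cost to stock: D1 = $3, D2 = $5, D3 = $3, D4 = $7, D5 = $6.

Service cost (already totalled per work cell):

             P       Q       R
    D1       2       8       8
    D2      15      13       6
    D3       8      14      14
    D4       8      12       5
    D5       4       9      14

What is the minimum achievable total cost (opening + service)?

For any fixed open set, each work cell goes to its cheapest open site; total = fixed + service.
{D1}: P→D1 2, Q→D1 8, R→D1 8. Service 18; fixed 3; total 21.
{D1, D2}: service 16 + fixed 8 = 24
{D1, D3}: service 18 + fixed 6 = 24
{D1, D2, D3, D4, D5}: P→D1 2, Q→D1 8, R→D4 5. Service 15; fixed 24; total 39.
No other subset beats 21.

Minimum total cost: 21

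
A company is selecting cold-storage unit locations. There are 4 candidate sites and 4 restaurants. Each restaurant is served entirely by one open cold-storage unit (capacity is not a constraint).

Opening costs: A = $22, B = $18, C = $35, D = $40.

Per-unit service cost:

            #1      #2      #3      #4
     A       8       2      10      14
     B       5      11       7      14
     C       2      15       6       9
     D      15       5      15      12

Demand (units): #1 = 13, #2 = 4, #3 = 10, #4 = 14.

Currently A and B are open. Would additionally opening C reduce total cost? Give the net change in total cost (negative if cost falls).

Yes — net change −84 (cost falls by 84).

Current service cost with {A, B}: 339.
Adding C: each restaurant re-picks its cheapest; new service cost 220, saving 119.
Extra fixed cost: 35. Net change = 35 − 119 = -84.
(Totals: 379 → 295.)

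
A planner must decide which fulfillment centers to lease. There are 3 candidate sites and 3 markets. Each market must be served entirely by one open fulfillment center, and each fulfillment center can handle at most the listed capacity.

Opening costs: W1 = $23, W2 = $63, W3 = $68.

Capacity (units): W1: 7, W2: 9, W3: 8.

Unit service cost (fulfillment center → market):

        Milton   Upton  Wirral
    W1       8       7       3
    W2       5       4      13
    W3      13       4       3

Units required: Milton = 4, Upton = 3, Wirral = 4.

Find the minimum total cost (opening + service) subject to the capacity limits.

Open {W1, W2}: Milton→W2 5·4=20, Upton→W2 4·3=12, Wirral→W1 3·4=12.
Loads: W1 carries 4/7, W2 carries 7/9. Service 44; fixed 86; total 130.
Next best feasible plan costs 139.

Minimum total cost: 130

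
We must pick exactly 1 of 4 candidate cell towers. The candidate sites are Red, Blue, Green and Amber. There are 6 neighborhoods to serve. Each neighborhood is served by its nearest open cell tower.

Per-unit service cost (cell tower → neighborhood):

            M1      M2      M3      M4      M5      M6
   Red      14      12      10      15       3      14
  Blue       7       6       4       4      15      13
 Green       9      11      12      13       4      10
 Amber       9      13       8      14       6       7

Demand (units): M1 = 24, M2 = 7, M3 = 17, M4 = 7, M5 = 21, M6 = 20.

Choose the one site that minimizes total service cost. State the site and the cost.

With exactly 1 open, each neighborhood uses its cheapest among the chosen.
{Amber}: M1→Amber 9·24=216, M2→Amber 13·7=91, M3→Amber 8·17=136, M4→Amber 14·7=98, M5→Amber 6·21=126, M6→Amber 7·20=140. Service cost 807.
{Green}: service cost 872
{Blue}: service cost 881
Among all 4 size-1 choices, {Amber} is lowest.

Choose Amber only; total service cost 807.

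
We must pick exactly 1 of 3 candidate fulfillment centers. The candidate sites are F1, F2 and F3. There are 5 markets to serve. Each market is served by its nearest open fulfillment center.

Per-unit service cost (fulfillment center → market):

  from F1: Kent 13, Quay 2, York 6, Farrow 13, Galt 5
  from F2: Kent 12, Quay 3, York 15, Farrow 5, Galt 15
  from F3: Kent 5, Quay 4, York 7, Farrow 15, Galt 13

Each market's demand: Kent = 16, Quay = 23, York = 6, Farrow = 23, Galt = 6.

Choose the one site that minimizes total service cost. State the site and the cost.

With exactly 1 open, each market uses its cheapest among the chosen.
{F2}: Kent→F2 12·16=192, Quay→F2 3·23=69, York→F2 15·6=90, Farrow→F2 5·23=115, Galt→F2 15·6=90. Service cost 556.
{F1}: service cost 619
{F3}: service cost 637
Among all 3 size-1 choices, {F2} is lowest.

Choose F2 only; total service cost 556.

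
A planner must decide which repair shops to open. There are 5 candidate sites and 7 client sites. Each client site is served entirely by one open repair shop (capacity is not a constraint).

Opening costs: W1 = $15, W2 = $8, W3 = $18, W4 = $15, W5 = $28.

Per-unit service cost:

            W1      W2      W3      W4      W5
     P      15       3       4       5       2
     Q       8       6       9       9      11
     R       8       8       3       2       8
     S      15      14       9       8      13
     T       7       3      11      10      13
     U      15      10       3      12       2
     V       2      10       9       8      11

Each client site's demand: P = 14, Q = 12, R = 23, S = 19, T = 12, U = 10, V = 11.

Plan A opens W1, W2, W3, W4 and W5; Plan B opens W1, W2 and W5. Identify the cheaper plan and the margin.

Plan A: {W1, W2, W3, W4, W5}: P→W5 2·14=28, Q→W2 6·12=72, R→W4 2·23=46, S→W4 8·19=152, T→W2 3·12=36, U→W5 2·10=20, V→W1 2·11=22. Service 376; fixed 84; total 460.
Plan B: {W1, W2, W5}: P→W5 2·14=28, Q→W2 6·12=72, R→W1 8·23=184, S→W5 13·19=247, T→W2 3·12=36, U→W5 2·10=20, V→W1 2·11=22. Service 609; fixed 51; total 660.
Difference: |460 − 660| = 200.

Plan A is cheaper by 200.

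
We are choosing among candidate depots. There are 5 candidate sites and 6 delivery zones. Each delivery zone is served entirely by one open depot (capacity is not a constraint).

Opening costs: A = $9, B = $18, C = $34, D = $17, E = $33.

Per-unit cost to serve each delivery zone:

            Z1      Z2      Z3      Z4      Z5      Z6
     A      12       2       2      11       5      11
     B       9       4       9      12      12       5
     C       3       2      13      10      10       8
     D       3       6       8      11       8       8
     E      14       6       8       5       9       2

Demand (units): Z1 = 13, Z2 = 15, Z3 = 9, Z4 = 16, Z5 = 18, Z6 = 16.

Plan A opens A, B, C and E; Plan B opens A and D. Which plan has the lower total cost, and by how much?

Plan A: {A, B, C, E}: Z1→C 3·13=39, Z2→A 2·15=30, Z3→A 2·9=18, Z4→E 5·16=80, Z5→A 5·18=90, Z6→E 2·16=32. Service 289; fixed 94; total 383.
Plan B: {A, D}: Z1→D 3·13=39, Z2→A 2·15=30, Z3→A 2·9=18, Z4→A 11·16=176, Z5→A 5·18=90, Z6→D 8·16=128. Service 481; fixed 26; total 507.
Difference: |383 − 507| = 124.

Plan A is cheaper by 124.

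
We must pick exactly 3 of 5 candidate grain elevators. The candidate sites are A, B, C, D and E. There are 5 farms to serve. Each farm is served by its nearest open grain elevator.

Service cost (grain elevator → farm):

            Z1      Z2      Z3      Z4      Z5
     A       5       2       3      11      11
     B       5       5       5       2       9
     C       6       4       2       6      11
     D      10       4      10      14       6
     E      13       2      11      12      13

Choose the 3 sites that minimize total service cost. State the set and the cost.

Choose A, B and D; total service cost 18.

With exactly 3 open, each farm uses its cheapest among the chosen.
{A, B, D}: Z1→A 5, Z2→A 2, Z3→A 3, Z4→B 2, Z5→D 6. Service cost 18.
{B, C, D}: service cost 19
{A, B, C}: service cost 20
Among all 10 size-3 choices, {A, B, D} is lowest.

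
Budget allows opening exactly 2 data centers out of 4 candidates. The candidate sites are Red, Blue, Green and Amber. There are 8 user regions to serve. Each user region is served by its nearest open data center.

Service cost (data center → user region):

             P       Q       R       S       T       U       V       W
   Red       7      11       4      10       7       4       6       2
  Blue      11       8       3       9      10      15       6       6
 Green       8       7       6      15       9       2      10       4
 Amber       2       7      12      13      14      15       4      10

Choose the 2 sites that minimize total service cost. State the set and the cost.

With exactly 2 open, each user region uses its cheapest among the chosen.
{Red, Amber}: P→Amber 2, Q→Amber 7, R→Red 4, S→Red 10, T→Red 7, U→Red 4, V→Amber 4, W→Red 2. Service cost 40.
{Red, Green}: service cost 45
{Red, Blue}: service cost 46
Among all 6 size-2 choices, {Red, Amber} is lowest.

Choose Red and Amber; total service cost 40.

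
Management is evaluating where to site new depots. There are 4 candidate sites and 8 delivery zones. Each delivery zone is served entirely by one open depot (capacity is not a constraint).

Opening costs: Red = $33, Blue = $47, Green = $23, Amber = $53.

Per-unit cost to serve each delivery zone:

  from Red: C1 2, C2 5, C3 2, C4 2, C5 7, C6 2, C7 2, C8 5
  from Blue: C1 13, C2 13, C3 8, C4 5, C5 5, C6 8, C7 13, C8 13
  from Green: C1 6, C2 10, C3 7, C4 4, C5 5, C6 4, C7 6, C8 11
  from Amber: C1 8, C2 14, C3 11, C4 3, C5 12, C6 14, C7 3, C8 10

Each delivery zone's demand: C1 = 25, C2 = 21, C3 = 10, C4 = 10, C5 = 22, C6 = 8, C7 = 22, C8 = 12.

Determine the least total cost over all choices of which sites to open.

For any fixed open set, each delivery zone goes to its cheapest open site; total = fixed + service.
{Red, Green}: C1→Red 2·25=50, C2→Red 5·21=105, C3→Red 2·10=20, C4→Red 2·10=20, C5→Green 5·22=110, C6→Red 2·8=16, C7→Red 2·22=44, C8→Red 5·12=60. Service 425; fixed 56; total 481.
{Red}: C1→Red 2·25=50, C2→Red 5·21=105, C3→Red 2·10=20, C4→Red 2·10=20, C5→Red 7·22=154, C6→Red 2·8=16, C7→Red 2·22=44, C8→Red 5·12=60. Service 469; fixed 33; total 502.
{Red, Blue}: service 425 + fixed 80 = 505
{Red, Blue, Green, Amber}: service 425 + fixed 156 = 581
No other subset beats 481.

Minimum total cost: 481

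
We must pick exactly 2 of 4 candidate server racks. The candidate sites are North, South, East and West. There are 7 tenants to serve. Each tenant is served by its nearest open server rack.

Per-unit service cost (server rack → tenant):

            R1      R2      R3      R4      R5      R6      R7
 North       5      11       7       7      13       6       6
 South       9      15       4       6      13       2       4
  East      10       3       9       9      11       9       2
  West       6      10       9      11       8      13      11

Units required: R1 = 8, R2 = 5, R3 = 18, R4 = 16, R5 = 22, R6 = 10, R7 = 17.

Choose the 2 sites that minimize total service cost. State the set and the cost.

Choose South and West; total service cost 530.

With exactly 2 open, each tenant uses its cheapest among the chosen.
{South, West}: R1→West 6·8=48, R2→West 10·5=50, R3→South 4·18=72, R4→South 6·16=96, R5→West 8·22=176, R6→South 2·10=20, R7→South 4·17=68. Service cost 530.
{South, East}: service cost 551
{North, East}: service cost 629
Among all 6 size-2 choices, {South, West} is lowest.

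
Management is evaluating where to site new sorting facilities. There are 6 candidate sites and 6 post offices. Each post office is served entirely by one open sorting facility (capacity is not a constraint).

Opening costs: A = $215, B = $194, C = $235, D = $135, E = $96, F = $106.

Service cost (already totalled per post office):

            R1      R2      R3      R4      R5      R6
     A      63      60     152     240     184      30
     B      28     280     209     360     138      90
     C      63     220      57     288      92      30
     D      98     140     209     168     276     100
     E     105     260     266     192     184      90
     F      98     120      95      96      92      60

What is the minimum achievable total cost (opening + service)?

Minimum total cost: 667

For any fixed open set, each post office goes to its cheapest open site; total = fixed + service.
{F}: R1→F 98, R2→F 120, R3→F 95, R4→F 96, R5→F 92, R6→F 60. Service 561; fixed 106; total 667.
{A, F}: R1→A 63, R2→A 60, R3→F 95, R4→F 96, R5→F 92, R6→A 30. Service 436; fixed 321; total 757.
{E, F}: service 561 + fixed 202 = 763
{A, B, C, D, E, F}: service 363 + fixed 981 = 1344
No other subset beats 667.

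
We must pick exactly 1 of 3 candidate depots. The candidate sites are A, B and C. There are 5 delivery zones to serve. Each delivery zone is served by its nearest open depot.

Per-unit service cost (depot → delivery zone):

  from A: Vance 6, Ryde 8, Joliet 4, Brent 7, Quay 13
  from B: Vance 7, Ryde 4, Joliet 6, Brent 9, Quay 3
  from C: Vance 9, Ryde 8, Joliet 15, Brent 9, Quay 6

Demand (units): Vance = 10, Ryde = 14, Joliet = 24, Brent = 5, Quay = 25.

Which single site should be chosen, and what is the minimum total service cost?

Choose B only; total service cost 390.

With exactly 1 open, each delivery zone uses its cheapest among the chosen.
{B}: Vance→B 7·10=70, Ryde→B 4·14=56, Joliet→B 6·24=144, Brent→B 9·5=45, Quay→B 3·25=75. Service cost 390.
{A}: service cost 628
{C}: service cost 757
Among all 3 size-1 choices, {B} is lowest.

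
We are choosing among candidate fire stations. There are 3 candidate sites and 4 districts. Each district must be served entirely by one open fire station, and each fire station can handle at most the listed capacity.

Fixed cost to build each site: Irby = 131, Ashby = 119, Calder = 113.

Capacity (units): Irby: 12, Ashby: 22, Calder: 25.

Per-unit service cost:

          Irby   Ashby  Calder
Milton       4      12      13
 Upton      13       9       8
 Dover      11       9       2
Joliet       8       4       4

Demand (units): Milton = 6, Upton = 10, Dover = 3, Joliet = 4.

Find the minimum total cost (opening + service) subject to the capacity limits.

Open {Calder}: Milton→Calder 13·6=78, Upton→Calder 8·10=80, Dover→Calder 2·3=6, Joliet→Calder 4·4=16.
Loads: Calder carries 23/25. Service 180; fixed 113; total 293.
Next best feasible plan costs 370.

Minimum total cost: 293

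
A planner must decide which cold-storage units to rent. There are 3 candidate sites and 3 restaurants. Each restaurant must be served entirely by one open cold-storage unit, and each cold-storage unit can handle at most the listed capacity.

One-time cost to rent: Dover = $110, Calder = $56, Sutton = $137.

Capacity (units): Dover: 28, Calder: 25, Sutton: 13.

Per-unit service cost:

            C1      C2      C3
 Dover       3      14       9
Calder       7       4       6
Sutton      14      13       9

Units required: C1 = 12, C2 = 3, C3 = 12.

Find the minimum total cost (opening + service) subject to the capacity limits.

Minimum total cost: 286

Open {Dover, Calder}: C1→Dover 3·12=36, C2→Calder 4·3=12, C3→Calder 6·12=72.
Loads: Dover carries 12/28, Calder carries 15/25. Service 120; fixed 166; total 286.
Next best feasible plan costs 296.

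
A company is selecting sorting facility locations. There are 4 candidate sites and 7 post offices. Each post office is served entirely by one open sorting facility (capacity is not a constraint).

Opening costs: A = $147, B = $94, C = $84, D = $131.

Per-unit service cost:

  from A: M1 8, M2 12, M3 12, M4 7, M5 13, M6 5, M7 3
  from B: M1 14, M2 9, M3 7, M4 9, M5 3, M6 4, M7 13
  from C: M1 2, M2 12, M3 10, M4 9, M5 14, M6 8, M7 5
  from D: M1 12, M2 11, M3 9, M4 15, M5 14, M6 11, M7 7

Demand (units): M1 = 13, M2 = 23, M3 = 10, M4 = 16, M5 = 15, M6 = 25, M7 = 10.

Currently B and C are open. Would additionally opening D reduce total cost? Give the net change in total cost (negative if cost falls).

No — net change +131 (cost rises by 131).

Current service cost with {B, C}: 642.
Adding D: each post office re-picks its cheapest; new service cost 642, saving 0.
Extra fixed cost: 131. Net change = 131 − 0 = 131.
(Totals: 820 → 951.)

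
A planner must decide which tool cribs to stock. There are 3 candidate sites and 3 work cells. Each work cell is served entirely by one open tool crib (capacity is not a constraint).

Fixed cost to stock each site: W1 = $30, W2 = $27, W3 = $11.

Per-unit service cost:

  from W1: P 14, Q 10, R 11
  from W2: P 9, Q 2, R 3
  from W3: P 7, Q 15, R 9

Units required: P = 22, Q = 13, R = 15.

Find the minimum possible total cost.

For any fixed open set, each work cell goes to its cheapest open site; total = fixed + service.
{W2, W3}: P→W3 7·22=154, Q→W2 2·13=26, R→W2 3·15=45. Service 225; fixed 38; total 263.
{W1, W2, W3}: service 225 + fixed 68 = 293
{W2}: service 269 + fixed 27 = 296
{W3}: service 484 + fixed 11 = 495
(All 7 nonempty subsets were checked; W2 and W3 is lowest.)

Minimum total cost: 263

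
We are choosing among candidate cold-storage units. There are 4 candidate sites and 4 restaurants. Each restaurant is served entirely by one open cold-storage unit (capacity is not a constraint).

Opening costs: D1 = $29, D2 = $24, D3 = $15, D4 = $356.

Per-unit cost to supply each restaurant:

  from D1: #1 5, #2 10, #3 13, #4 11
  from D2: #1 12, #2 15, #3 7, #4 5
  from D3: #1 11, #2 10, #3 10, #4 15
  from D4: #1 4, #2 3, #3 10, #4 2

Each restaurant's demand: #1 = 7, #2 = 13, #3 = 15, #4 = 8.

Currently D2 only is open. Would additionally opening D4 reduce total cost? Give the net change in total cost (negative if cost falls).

Current service cost with {D2}: 424.
Adding D4: each restaurant re-picks its cheapest; new service cost 188, saving 236.
Extra fixed cost: 356. Net change = 356 − 236 = 120.
(Totals: 448 → 568.)

No — net change +120 (cost rises by 120).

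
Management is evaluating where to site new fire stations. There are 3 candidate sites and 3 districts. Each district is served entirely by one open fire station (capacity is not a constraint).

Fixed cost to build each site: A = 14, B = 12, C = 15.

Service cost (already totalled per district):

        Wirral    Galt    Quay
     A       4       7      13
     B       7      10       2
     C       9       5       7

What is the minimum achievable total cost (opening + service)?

Minimum total cost: 31

For any fixed open set, each district goes to its cheapest open site; total = fixed + service.
{B}: Wirral→B 7, Galt→B 10, Quay→B 2. Service 19; fixed 12; total 31.
{C}: service 21 + fixed 15 = 36
{A}: Wirral→A 4, Galt→A 7, Quay→A 13. Service 24; fixed 14; total 38.
{A, B, C}: service 11 + fixed 41 = 52
(All 7 nonempty subsets were checked; B only is lowest.)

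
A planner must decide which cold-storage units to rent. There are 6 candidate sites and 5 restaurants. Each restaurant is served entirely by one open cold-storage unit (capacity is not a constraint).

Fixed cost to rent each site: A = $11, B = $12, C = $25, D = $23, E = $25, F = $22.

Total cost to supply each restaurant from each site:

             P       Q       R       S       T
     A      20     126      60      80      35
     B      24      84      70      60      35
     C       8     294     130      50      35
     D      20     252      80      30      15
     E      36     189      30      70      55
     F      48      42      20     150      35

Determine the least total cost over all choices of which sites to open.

Minimum total cost: 172

For any fixed open set, each restaurant goes to its cheapest open site; total = fixed + service.
{D, F}: P→D 20, Q→F 42, R→F 20, S→D 30, T→D 15. Service 127; fixed 45; total 172.
{A, D, F}: P→A 20, Q→F 42, R→F 20, S→D 30, T→D 15. Service 127; fixed 56; total 183.
{B, D, F}: service 127 + fixed 57 = 184
{A, B, C, D, E, F}: service 115 + fixed 118 = 233
No other subset beats 172.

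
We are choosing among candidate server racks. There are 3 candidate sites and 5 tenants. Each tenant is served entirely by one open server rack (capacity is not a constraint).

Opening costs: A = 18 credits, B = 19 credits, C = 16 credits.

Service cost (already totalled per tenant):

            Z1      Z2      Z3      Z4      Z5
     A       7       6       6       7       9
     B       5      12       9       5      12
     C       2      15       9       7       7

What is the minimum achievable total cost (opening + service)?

Minimum total cost: 53

For any fixed open set, each tenant goes to its cheapest open site; total = fixed + service.
{A}: Z1→A 7, Z2→A 6, Z3→A 6, Z4→A 7, Z5→A 9. Service 35; fixed 18; total 53.
{C}: Z1→C 2, Z2→C 15, Z3→C 9, Z4→C 7, Z5→C 7. Service 40; fixed 16; total 56.
{A, C}: Z1→C 2, Z2→A 6, Z3→A 6, Z4→A 7, Z5→C 7. Service 28; fixed 34; total 62.
{A, B, C}: service 26 + fixed 53 = 79
No other subset beats 53.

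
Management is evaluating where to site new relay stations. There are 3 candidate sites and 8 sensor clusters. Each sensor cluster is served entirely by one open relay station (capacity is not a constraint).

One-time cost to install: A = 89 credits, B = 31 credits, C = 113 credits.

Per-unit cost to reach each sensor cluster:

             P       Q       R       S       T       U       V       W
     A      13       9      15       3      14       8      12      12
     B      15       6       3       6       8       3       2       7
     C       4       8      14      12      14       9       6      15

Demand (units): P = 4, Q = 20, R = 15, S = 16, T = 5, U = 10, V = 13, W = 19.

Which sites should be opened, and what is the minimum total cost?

For any fixed open set, each sensor cluster goes to its cheapest open site; total = fixed + service.
{B}: P→B 15·4=60, Q→B 6·20=120, R→B 3·15=45, S→B 6·16=96, T→B 8·5=40, U→B 3·10=30, V→B 2·13=26, W→B 7·19=133. Service 550; fixed 31; total 581.
{A, B}: service 494 + fixed 120 = 614
{B, C}: service 506 + fixed 144 = 650
{A, B, C}: P→C 4·4=16, Q→B 6·20=120, R→B 3·15=45, S→A 3·16=48, T→B 8·5=40, U→B 3·10=30, V→B 2·13=26, W→B 7·19=133. Service 458; fixed 233; total 691.
No other subset beats 581.

Open B only; minimum total cost 581.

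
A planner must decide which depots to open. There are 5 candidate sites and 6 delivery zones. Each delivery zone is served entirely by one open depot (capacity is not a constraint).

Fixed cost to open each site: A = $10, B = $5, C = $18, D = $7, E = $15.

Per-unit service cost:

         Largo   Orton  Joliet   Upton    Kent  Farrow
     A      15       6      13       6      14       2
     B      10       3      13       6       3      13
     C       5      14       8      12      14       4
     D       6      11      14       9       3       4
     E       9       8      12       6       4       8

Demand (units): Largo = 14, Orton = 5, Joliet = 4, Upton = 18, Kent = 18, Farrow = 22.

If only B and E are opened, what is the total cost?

Total cost: 547

Each delivery zone is assigned to its cheapest site among the open ones.
{B, E}: Largo→E 9·14=126, Orton→B 3·5=15, Joliet→E 12·4=48, Upton→B 6·18=108, Kent→B 3·18=54, Farrow→E 8·22=176. Service 527; fixed 20; total 547.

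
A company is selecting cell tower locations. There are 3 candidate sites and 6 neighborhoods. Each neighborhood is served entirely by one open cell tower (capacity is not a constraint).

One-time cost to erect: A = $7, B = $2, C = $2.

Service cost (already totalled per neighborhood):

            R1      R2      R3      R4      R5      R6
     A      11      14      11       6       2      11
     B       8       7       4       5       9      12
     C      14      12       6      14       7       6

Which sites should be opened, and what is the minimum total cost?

For any fixed open set, each neighborhood goes to its cheapest open site; total = fixed + service.
{B, C}: R1→B 8, R2→B 7, R3→B 4, R4→B 5, R5→C 7, R6→C 6. Service 37; fixed 4; total 41.
{A, B, C}: R1→B 8, R2→B 7, R3→B 4, R4→B 5, R5→A 2, R6→C 6. Service 32; fixed 11; total 43.
{A, B}: service 37 + fixed 9 = 46
{B}: R1→B 8, R2→B 7, R3→B 4, R4→B 5, R5→B 9, R6→B 12. Service 45; fixed 2; total 47.
No other subset beats 41.

Open B and C; minimum total cost 41.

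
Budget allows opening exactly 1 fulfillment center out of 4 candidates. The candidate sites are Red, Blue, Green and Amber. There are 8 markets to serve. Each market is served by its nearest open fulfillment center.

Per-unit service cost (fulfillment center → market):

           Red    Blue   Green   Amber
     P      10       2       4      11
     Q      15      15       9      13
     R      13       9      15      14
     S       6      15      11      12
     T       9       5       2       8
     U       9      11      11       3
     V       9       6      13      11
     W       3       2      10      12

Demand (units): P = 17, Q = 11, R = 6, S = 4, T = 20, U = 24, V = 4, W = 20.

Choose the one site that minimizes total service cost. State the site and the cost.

With exactly 1 open, each market uses its cheapest among the chosen.
{Blue}: P→Blue 2·17=34, Q→Blue 15·11=165, R→Blue 9·6=54, S→Blue 15·4=60, T→Blue 5·20=100, U→Blue 11·24=264, V→Blue 6·4=24, W→Blue 2·20=40. Service cost 741.
{Green}: service cost 857
{Red}: service cost 929
Among all 4 size-1 choices, {Blue} is lowest.

Choose Blue only; total service cost 741.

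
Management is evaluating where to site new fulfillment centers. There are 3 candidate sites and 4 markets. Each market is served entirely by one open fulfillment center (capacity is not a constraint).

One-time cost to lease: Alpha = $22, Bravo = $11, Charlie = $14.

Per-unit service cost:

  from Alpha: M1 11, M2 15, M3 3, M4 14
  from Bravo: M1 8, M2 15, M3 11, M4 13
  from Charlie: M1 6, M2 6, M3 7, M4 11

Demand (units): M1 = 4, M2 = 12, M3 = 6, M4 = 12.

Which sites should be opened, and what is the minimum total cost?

Open Alpha and Charlie; minimum total cost 282.

For any fixed open set, each market goes to its cheapest open site; total = fixed + service.
{Alpha, Charlie}: M1→Charlie 6·4=24, M2→Charlie 6·12=72, M3→Alpha 3·6=18, M4→Charlie 11·12=132. Service 246; fixed 36; total 282.
{Charlie}: M1→Charlie 6·4=24, M2→Charlie 6·12=72, M3→Charlie 7·6=42, M4→Charlie 11·12=132. Service 270; fixed 14; total 284.
{Alpha, Bravo, Charlie}: service 246 + fixed 47 = 293
{Bravo}: service 434 + fixed 11 = 445
No other subset beats 282.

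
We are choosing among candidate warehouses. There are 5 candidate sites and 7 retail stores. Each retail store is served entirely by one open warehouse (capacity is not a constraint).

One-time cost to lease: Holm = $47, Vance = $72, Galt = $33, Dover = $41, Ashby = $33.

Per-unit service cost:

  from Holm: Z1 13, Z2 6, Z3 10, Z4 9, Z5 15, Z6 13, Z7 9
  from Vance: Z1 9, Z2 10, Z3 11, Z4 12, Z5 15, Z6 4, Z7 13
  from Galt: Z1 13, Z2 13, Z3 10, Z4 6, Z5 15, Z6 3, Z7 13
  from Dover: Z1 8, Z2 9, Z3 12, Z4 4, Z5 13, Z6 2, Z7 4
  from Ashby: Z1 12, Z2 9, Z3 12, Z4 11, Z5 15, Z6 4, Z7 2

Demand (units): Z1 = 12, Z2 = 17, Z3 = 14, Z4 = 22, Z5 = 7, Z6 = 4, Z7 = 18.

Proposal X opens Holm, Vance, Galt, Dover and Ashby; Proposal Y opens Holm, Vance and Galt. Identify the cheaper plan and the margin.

Proposal X is cheaper by 126.

Proposal X: {Holm, Vance, Galt, Dover, Ashby}: Z1→Dover 8·12=96, Z2→Holm 6·17=102, Z3→Holm 10·14=140, Z4→Dover 4·22=88, Z5→Dover 13·7=91, Z6→Dover 2·4=8, Z7→Ashby 2·18=36. Service 561; fixed 226; total 787.
Proposal Y: {Holm, Vance, Galt}: Z1→Vance 9·12=108, Z2→Holm 6·17=102, Z3→Holm 10·14=140, Z4→Galt 6·22=132, Z5→Holm 15·7=105, Z6→Galt 3·4=12, Z7→Holm 9·18=162. Service 761; fixed 152; total 913.
Difference: |787 − 913| = 126.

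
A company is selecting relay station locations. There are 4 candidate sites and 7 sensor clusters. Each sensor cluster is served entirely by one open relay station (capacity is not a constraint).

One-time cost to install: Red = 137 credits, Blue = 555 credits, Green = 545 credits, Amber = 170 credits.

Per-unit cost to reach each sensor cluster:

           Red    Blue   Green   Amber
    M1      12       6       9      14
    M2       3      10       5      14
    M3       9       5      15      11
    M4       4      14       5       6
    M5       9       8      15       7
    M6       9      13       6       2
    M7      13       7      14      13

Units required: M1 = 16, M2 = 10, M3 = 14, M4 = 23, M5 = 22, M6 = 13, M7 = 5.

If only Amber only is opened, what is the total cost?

Total cost: 1071

Each sensor cluster is assigned to its cheapest site among the open ones.
{Amber}: M1→Amber 14·16=224, M2→Amber 14·10=140, M3→Amber 11·14=154, M4→Amber 6·23=138, M5→Amber 7·22=154, M6→Amber 2·13=26, M7→Amber 13·5=65. Service 901; fixed 170; total 1071.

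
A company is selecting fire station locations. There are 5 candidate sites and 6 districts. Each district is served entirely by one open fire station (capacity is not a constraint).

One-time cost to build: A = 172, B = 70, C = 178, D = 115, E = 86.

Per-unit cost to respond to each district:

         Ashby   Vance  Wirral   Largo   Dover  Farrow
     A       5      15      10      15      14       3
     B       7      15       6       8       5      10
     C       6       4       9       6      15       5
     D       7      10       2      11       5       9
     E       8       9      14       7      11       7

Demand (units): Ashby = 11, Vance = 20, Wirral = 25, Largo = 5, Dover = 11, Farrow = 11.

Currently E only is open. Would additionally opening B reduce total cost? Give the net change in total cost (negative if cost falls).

Yes — net change −207 (cost falls by 207).

Current service cost with {E}: 851.
Adding B: each district re-picks its cheapest; new service cost 574, saving 277.
Extra fixed cost: 70. Net change = 70 − 277 = -207.
(Totals: 937 → 730.)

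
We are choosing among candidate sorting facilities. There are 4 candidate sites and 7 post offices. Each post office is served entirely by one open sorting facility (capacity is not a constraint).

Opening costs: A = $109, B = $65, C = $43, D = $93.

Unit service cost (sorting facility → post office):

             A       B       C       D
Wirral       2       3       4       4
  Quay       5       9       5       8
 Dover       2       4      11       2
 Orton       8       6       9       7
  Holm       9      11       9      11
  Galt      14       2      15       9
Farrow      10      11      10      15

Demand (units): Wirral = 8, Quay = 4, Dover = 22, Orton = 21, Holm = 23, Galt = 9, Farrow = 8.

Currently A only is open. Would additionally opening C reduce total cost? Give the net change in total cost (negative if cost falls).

Current service cost with {A}: 661.
Adding C: each post office re-picks its cheapest; new service cost 661, saving 0.
Extra fixed cost: 43. Net change = 43 − 0 = 43.
(Totals: 770 → 813.)

No — net change +43 (cost rises by 43).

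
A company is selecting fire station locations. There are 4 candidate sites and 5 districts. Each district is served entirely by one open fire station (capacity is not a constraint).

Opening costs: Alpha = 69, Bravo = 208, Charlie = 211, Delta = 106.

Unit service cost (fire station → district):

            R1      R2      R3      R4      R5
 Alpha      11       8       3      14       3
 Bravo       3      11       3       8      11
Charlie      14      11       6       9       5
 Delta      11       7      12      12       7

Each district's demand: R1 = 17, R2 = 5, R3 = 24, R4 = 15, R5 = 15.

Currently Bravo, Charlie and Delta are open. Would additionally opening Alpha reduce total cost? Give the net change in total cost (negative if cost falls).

No — net change +39 (cost rises by 39).

Current service cost with {Bravo, Charlie, Delta}: 353.
Adding Alpha: each district re-picks its cheapest; new service cost 323, saving 30.
Extra fixed cost: 69. Net change = 69 − 30 = 39.
(Totals: 878 → 917.)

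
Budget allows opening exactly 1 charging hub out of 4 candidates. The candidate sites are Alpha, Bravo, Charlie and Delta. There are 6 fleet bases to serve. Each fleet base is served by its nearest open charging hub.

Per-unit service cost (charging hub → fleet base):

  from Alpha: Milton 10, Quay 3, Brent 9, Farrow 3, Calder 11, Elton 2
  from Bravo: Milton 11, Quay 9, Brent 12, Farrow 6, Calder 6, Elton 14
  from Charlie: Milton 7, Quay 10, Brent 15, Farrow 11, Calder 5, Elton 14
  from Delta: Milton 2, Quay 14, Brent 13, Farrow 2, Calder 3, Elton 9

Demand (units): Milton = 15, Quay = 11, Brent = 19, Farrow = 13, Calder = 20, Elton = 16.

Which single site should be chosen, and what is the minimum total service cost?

With exactly 1 open, each fleet base uses its cheapest among the chosen.
{Alpha}: Milton→Alpha 10·15=150, Quay→Alpha 3·11=33, Brent→Alpha 9·19=171, Farrow→Alpha 3·13=39, Calder→Alpha 11·20=220, Elton→Alpha 2·16=32. Service cost 645.
{Delta}: service cost 661
{Bravo}: service cost 914
Among all 4 size-1 choices, {Alpha} is lowest.

Choose Alpha only; total service cost 645.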